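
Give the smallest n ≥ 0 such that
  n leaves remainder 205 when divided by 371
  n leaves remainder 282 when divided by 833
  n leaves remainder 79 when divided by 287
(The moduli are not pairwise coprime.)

919914

Combine the congruences pairwise.
gcd(371, 833) = 7 and 7 | (282 − 205), so the pair is consistent; merging gives n ≡ 36934 (mod 44149), where 44149 = lcm(371, 833).
gcd(44149, 287) = 7 and 7 | (79 − 36934), so the pair is consistent; merging gives n ≡ 919914 (mod 1810109), where 1810109 = lcm(44149, 287).
The solution is unique modulo lcm(371, 833, 287) = 1810109.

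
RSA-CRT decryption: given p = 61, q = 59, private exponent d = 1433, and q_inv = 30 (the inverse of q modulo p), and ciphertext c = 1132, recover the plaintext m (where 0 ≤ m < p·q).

d_p = d mod (p−1) = 1433 mod 60 = 53; d_q = d mod (q−1) = 41.
m₁ = c^(d_p) mod p: c ≡ 34 (mod 61), and 34^53 mod 61 = 20.
m₂ = c^(d_q) mod q: c ≡ 11 (mod 59), and 11^41 mod 59 = 38.
h = q_inv·(m₁ − m₂) mod p = 30·(20 − 38) mod 61 = 9.
m = m₂ + h·q = 38 + 9·59 = 569.

569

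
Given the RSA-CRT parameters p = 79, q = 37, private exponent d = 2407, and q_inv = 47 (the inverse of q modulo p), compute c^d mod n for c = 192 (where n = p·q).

588

d_p = d mod (p−1) = 2407 mod 78 = 67; d_q = d mod (q−1) = 31.
m₁ = c^(d_p) mod p: c ≡ 34 (mod 79), and 34^67 mod 79 = 35.
m₂ = c^(d_q) mod q: c ≡ 7 (mod 37), and 7^31 mod 37 = 33.
h = q_inv·(m₁ − m₂) mod p = 47·(35 − 33) mod 79 = 15.
m = m₂ + h·q = 33 + 15·37 = 588.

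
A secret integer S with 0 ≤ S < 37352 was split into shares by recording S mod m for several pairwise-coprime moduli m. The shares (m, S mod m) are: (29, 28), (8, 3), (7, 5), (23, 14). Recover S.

Combine the congruences pairwise.
From S ≡ 28 (mod 29) write S = 28 + 29t. Substituting into S ≡ 3 (mod 8) gives 29t ≡ 7 (mod 8), and since 5⁻¹ ≡ 5 (mod 8), t ≡ 3. Hence S ≡ 28 + 29·3 = 115 (mod 232).
From S ≡ 115 (mod 232) write S = 115 + 232t. Substituting into S ≡ 5 (mod 7) gives 232t ≡ 2 (mod 7), and since 1⁻¹ ≡ 1 (mod 7), t ≡ 2. Hence S ≡ 115 + 232·2 = 579 (mod 1624).
From S ≡ 579 (mod 1624) write S = 579 + 1624t. Substituting into S ≡ 14 (mod 23) gives 1624t ≡ 10 (mod 23), and since 14⁻¹ ≡ 5 (mod 23), t ≡ 4. Hence S ≡ 579 + 1624·4 = 7075 (mod 37352).

7075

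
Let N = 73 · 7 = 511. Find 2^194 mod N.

32

Mod 73: 2 ≡ 2; by Fermat, exponent reduces to 194 mod 72 = 50; 2^50 ≡ 32 (mod 73).
Mod 7: 2 ≡ 2; by Fermat, exponent reduces to 194 mod 6 = 2; 2^2 ≡ 4 (mod 7).
Combine by CRT: x ≡ 32 (mod 73), x ≡ 4 (mod 7) ⇒ x ≡ 32 (mod 511).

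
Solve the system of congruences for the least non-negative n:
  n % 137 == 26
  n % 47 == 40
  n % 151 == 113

Combine the congruences pairwise.
From n ≡ 26 (mod 137) write n = 26 + 137t. Substituting into n ≡ 40 (mod 47) gives 137t ≡ 14 (mod 47), and since 43⁻¹ ≡ 35 (mod 47), t ≡ 20. Hence n ≡ 26 + 137·20 = 2766 (mod 6439).
From n ≡ 2766 (mod 6439) write n = 2766 + 6439t. Substituting into n ≡ 113 (mod 151) gives 6439t ≡ 65 (mod 151), and since 97⁻¹ ≡ 137 (mod 151), t ≡ 147. Hence n ≡ 2766 + 6439·147 = 949299 (mod 972289).

949299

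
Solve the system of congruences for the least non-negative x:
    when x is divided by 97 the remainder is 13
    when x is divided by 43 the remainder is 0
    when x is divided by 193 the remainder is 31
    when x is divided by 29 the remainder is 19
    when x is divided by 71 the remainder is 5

1600424353

The moduli are pairwise coprime; N = 97·43·193·29·71 = 1657501177.
N/97 = 17087641; 17087641 ≡ 24 (mod 97); 24·93 ≡ 1, so inverse 93.
N/43 = 38546539; 38546539 ≡ 6 (mod 43); 6·36 ≡ 1, so inverse 36.
N/193 = 8588089; 8588089 ≡ 168 (mod 193); 168·54 ≡ 1, so inverse 54.
N/29 = 57155213; 57155213 ≡ 12 (mod 29); 12·17 ≡ 1, so inverse 17.
N/71 = 23345087; 23345087 ≡ 3 (mod 71); 3·24 ≡ 1, so inverse 24.
x ≡ 13·17087641·93 + 0·38546539·36 + 31·8588089·54 + 19·57155213·17 + 5·23345087·24 = 56297963194.
56297963194 mod 1657501177 = 1600424353.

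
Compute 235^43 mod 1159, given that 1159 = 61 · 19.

Mod 61: 235 ≡ 52; 52^43 ≡ 3 (mod 61).
Mod 19: 235 ≡ 7; by Fermat, exponent reduces to 43 mod 18 = 7; 7^7 ≡ 7 (mod 19).
Combine by CRT: x ≡ 3 (mod 61), x ≡ 7 (mod 19) ⇒ x ≡ 64 (mod 1159).

64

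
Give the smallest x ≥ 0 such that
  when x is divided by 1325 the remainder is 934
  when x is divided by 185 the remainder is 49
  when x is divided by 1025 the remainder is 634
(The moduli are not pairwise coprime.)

gcd(1325, 185) = 5 and 5 | (49 − 934), so the pair is consistent; merging gives x ≡ 35384 (mod 49025), where 49025 = lcm(1325, 185).
gcd(49025, 1025) = 25 and 25 | (634 − 35384), so the pair is consistent; merging gives x ≡ 868809 (mod 2010025), where 2010025 = lcm(49025, 1025).
The solution is unique modulo lcm(1325, 185, 1025) = 2010025.

868809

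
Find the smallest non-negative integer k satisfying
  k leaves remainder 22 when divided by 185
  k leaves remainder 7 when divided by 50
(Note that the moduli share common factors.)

207

gcd(185, 50) = 5 and 5 | (7 − 22), so the pair is consistent; merging gives k ≡ 207 (mod 1850), where 1850 = lcm(185, 50).
The solution is unique modulo lcm(185, 50) = 1850.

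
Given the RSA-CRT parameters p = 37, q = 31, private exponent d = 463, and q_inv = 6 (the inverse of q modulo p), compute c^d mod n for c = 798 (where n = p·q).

d_p = d mod (p−1) = 463 mod 36 = 31; d_q = d mod (q−1) = 13.
m₁ = c^(d_p) mod p: c ≡ 21 (mod 37), and 21^31 mod 37 = 28.
m₂ = c^(d_q) mod q: c ≡ 23 (mod 31), and 23^13 mod 31 = 15.
h = q_inv·(m₁ − m₂) mod p = 6·(28 − 15) mod 37 = 4.
m = m₂ + h·q = 15 + 4·31 = 139.

139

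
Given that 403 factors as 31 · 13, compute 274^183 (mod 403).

Mod 31: 274 ≡ 26; by Fermat, exponent reduces to 183 mod 30 = 3; 26^3 ≡ 30 (mod 31).
Mod 13: 274 ≡ 1; by Fermat, exponent reduces to 183 mod 12 = 3; 1^3 ≡ 1 (mod 13).
Combine by CRT: x ≡ 30 (mod 31), x ≡ 1 (mod 13) ⇒ x ≡ 92 (mod 403).

92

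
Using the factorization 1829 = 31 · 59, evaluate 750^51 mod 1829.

805

Mod 31: 750 ≡ 6; by Fermat, exponent reduces to 51 mod 30 = 21; 6^21 ≡ 30 (mod 31).
Mod 59: 750 ≡ 42; 42^51 ≡ 38 (mod 59).
Combine by CRT: x ≡ 30 (mod 31), x ≡ 38 (mod 59) ⇒ x ≡ 805 (mod 1829).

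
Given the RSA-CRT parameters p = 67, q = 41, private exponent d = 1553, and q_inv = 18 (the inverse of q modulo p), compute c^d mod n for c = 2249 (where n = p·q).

d_p = d mod (p−1) = 1553 mod 66 = 35; d_q = d mod (q−1) = 33.
m₁ = c^(d_p) mod p: c ≡ 38 (mod 67), and 38^35 mod 67 = 30.
m₂ = c^(d_q) mod q: c ≡ 35 (mod 41), and 35^33 mod 41 = 24.
h = q_inv·(m₁ − m₂) mod p = 18·(30 − 24) mod 67 = 41.
m = m₂ + h·q = 24 + 41·41 = 1705.

1705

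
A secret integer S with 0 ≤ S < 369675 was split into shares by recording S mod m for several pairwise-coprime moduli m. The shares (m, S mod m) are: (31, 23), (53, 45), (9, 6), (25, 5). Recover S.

The moduli are pairwise coprime; N = 31·53·9·25 = 369675.
N/31 = 11925; 11925 ≡ 21 (mod 31); 21·3 ≡ 1, so inverse 3.
N/53 = 6975; 6975 ≡ 32 (mod 53); 32·5 ≡ 1, so inverse 5.
N/9 = 41075; 41075 ≡ 8 (mod 9); 8·8 ≡ 1, so inverse 8.
N/25 = 14787; 14787 ≡ 12 (mod 25); 12·23 ≡ 1, so inverse 23.
S ≡ 23·11925·3 + 45·6975·5 + 6·41075·8 + 5·14787·23 = 6064305.
6064305 mod 369675 = 149505.

149505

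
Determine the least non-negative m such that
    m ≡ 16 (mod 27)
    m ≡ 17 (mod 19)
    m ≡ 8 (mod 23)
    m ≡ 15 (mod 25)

244015

The moduli are pairwise coprime; N = 27·19·23·25 = 294975.
N/27 = 10925; 10925 ≡ 17 (mod 27); 17·8 ≡ 1, so inverse 8.
N/19 = 15525; 15525 ≡ 2 (mod 19); 2·10 ≡ 1, so inverse 10.
N/23 = 12825; 12825 ≡ 14 (mod 23); 14·5 ≡ 1, so inverse 5.
N/25 = 11799; 11799 ≡ 24 (mod 25); 24·24 ≡ 1, so inverse 24.
m ≡ 16·10925·8 + 17·15525·10 + 8·12825·5 + 15·11799·24 = 8798290.
8798290 mod 294975 = 244015.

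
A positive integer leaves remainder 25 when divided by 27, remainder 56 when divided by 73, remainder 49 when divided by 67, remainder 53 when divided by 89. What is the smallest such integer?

The moduli are pairwise coprime; N = 27·73·67·89 = 11753073.
N/27 = 435299; 435299 ≡ 5 (mod 27); 5·11 ≡ 1, so inverse 11.
N/73 = 161001; 161001 ≡ 36 (mod 73); 36·71 ≡ 1, so inverse 71.
N/67 = 175419; 175419 ≡ 13 (mod 67); 13·31 ≡ 1, so inverse 31.
N/89 = 132057; 132057 ≡ 70 (mod 89); 70·14 ≡ 1, so inverse 14.
x ≡ 25·435299·11 + 56·161001·71 + 49·175419·31 + 53·132057·14 = 1124294956.
1124294956 mod 11753073 = 7753021.

7753021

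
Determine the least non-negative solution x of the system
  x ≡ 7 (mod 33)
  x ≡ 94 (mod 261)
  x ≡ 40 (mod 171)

1921

gcd(33, 261) = 3 and 3 | (94 − 7), so the pair is consistent; merging gives x ≡ 1921 (mod 2871), where 2871 = lcm(33, 261).
gcd(2871, 171) = 9 and 9 | (40 − 1921), so the pair is consistent; merging gives x ≡ 1921 (mod 54549), where 54549 = lcm(2871, 171).
The solution is unique modulo lcm(33, 261, 171) = 54549.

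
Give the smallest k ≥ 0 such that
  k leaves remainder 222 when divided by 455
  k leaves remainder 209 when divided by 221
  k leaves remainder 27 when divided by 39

gcd(455, 221) = 13 and 13 | (209 − 222), so the pair is consistent; merging gives k ≡ 7502 (mod 7735), where 7735 = lcm(455, 221).
gcd(7735, 39) = 13 and 13 | (27 − 7502), so the pair is consistent; merging gives k ≡ 15237 (mod 23205), where 23205 = lcm(7735, 39).
The solution is unique modulo lcm(455, 221, 39) = 23205.

15237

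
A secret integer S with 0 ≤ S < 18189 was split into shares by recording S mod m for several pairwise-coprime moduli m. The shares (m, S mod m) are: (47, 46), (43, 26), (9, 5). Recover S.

The moduli are pairwise coprime; N = 47·43·9 = 18189.
N/47 = 387; 387 ≡ 11 (mod 47); 11·30 ≡ 1, so inverse 30.
N/43 = 423; 423 ≡ 36 (mod 43); 36·6 ≡ 1, so inverse 6.
N/9 = 2021; 2021 ≡ 5 (mod 9); 5·2 ≡ 1, so inverse 2.
S ≡ 46·387·30 + 26·423·6 + 5·2021·2 = 620258.
620258 mod 18189 = 1832.

1832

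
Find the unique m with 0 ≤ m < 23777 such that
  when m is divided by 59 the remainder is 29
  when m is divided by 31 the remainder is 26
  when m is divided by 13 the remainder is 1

22036

From m ≡ 29 (mod 59) write m = 29 + 59t. Substituting into m ≡ 26 (mod 31) gives 59t ≡ 28 (mod 31), and since 28⁻¹ ≡ 10 (mod 31), t ≡ 1. Hence m ≡ 29 + 59·1 = 88 (mod 1829).
From m ≡ 88 (mod 1829) write m = 88 + 1829t. Substituting into m ≡ 1 (mod 13) gives 1829t ≡ 4 (mod 13), and since 9⁻¹ ≡ 3 (mod 13), t ≡ 12. Hence m ≡ 88 + 1829·12 = 22036 (mod 23777).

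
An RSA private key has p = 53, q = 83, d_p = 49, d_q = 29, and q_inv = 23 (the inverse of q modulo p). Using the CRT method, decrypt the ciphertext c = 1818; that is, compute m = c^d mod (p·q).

m₁ = c^(d_p) mod p: c ≡ 16 (mod 53), and 16^49 mod 53 = 46.
m₂ = c^(d_q) mod q: c ≡ 75 (mod 83), and 75^29 mod 83 = 51.
h = q_inv·(m₁ − m₂) mod p = 23·(46 − 51) mod 53 = 44.
m = m₂ + h·q = 51 + 44·83 = 3703.

3703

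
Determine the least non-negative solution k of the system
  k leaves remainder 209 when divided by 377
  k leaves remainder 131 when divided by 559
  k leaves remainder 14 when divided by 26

9634

Combine the congruences pairwise.
gcd(377, 559) = 13 and 13 | (131 − 209), so the pair is consistent; merging gives k ≡ 9634 (mod 16211), where 16211 = lcm(377, 559).
gcd(16211, 26) = 13 and 13 | (14 − 9634), so the pair is consistent; merging gives k ≡ 9634 (mod 32422), where 32422 = lcm(16211, 26).
The solution is unique modulo lcm(377, 559, 26) = 32422.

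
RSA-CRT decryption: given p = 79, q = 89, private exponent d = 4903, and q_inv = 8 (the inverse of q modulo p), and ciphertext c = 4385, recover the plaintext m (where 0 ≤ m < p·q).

1653

d_p = d mod (p−1) = 4903 mod 78 = 67; d_q = d mod (q−1) = 63.
m₁ = c^(d_p) mod p: c ≡ 40 (mod 79), and 40^67 mod 79 = 73.
m₂ = c^(d_q) mod q: c ≡ 24 (mod 89), and 24^63 mod 89 = 51.
h = q_inv·(m₁ − m₂) mod p = 8·(73 − 51) mod 79 = 18.
m = m₂ + h·q = 51 + 18·89 = 1653.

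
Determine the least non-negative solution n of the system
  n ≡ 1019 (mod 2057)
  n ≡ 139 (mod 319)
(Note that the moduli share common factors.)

gcd(2057, 319) = 11 and 11 | (139 − 1019), so the pair is consistent; merging gives n ≡ 11304 (mod 59653), where 59653 = lcm(2057, 319).
The solution is unique modulo lcm(2057, 319) = 59653.

11304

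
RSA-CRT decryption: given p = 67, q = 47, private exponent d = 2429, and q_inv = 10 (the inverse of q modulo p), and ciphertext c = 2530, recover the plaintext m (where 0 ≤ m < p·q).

d_p = d mod (p−1) = 2429 mod 66 = 53; d_q = d mod (q−1) = 37.
m₁ = c^(d_p) mod p: c ≡ 51 (mod 67), and 51^53 mod 67 = 31.
m₂ = c^(d_q) mod q: c ≡ 39 (mod 47), and 39^37 mod 47 = 44.
h = q_inv·(m₁ − m₂) mod p = 10·(31 − 44) mod 67 = 4.
m = m₂ + h·q = 44 + 4·47 = 232.

232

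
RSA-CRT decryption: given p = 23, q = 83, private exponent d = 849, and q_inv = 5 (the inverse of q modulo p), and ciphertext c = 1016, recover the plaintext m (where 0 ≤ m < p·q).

821

d_p = d mod (p−1) = 849 mod 22 = 13; d_q = d mod (q−1) = 29.
m₁ = c^(d_p) mod p: c ≡ 4 (mod 23), and 4^13 mod 23 = 16.
m₂ = c^(d_q) mod q: c ≡ 20 (mod 83), and 20^29 mod 83 = 74.
h = q_inv·(m₁ − m₂) mod p = 5·(16 − 74) mod 23 = 9.
m = m₂ + h·q = 74 + 9·83 = 821.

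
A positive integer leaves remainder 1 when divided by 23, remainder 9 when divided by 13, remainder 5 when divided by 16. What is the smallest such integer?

From x ≡ 1 (mod 23) write x = 1 + 23t. Substituting into x ≡ 9 (mod 13) gives 23t ≡ 8 (mod 13), and since 10⁻¹ ≡ 4 (mod 13), t ≡ 6. Hence x ≡ 1 + 23·6 = 139 (mod 299).
From x ≡ 139 (mod 299) write x = 139 + 299t. Substituting into x ≡ 5 (mod 16) gives 299t ≡ 10 (mod 16), and since 11⁻¹ ≡ 3 (mod 16), t ≡ 14. Hence x ≡ 139 + 299·14 = 4325 (mod 4784).

4325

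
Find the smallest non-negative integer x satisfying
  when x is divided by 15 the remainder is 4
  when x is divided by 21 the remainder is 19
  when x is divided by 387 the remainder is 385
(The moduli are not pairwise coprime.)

gcd(15, 21) = 3 and 3 | (19 − 4), so the pair is consistent; merging gives x ≡ 19 (mod 105), where 105 = lcm(15, 21).
gcd(105, 387) = 3 and 3 | (385 − 19), so the pair is consistent; merging gives x ≡ 10834 (mod 13545), where 13545 = lcm(105, 387).
The solution is unique modulo lcm(15, 21, 387) = 13545.

10834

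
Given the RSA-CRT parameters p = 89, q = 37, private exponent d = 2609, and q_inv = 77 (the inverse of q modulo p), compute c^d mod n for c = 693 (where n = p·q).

1306

d_p = d mod (p−1) = 2609 mod 88 = 57; d_q = d mod (q−1) = 17.
m₁ = c^(d_p) mod p: c ≡ 70 (mod 89), and 70^57 mod 89 = 60.
m₂ = c^(d_q) mod q: c ≡ 27 (mod 37), and 27^17 mod 37 = 11.
h = q_inv·(m₁ − m₂) mod p = 77·(60 − 11) mod 89 = 35.
m = m₂ + h·q = 11 + 35·37 = 1306.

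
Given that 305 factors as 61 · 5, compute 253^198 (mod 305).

Mod 61: 253 ≡ 9; by Fermat, exponent reduces to 198 mod 60 = 18; 9^18 ≡ 58 (mod 61).
Mod 5: 253 ≡ 3; by Fermat, exponent reduces to 198 mod 4 = 2; 3^2 ≡ 4 (mod 5).
Combine by CRT: x ≡ 58 (mod 61), x ≡ 4 (mod 5) ⇒ x ≡ 119 (mod 305).

119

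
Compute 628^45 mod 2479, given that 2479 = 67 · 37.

628

Mod 67: 628 ≡ 25; 25^45 ≡ 25 (mod 67).
Mod 37: 628 ≡ 36; by Fermat, exponent reduces to 45 mod 36 = 9; 36^9 ≡ 36 (mod 37).
Combine by CRT: x ≡ 25 (mod 67), x ≡ 36 (mod 37) ⇒ x ≡ 628 (mod 2479).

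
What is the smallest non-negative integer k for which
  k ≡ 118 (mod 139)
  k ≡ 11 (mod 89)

3037

From k ≡ 118 (mod 139) write k = 118 + 139t. Substituting into k ≡ 11 (mod 89) gives 139t ≡ 71 (mod 89), and since 50⁻¹ ≡ 73 (mod 89), t ≡ 21. Hence k ≡ 118 + 139·21 = 3037 (mod 12371).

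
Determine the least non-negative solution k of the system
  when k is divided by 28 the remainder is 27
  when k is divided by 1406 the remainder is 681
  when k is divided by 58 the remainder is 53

339527

gcd(28, 1406) = 2 and 2 | (681 − 27), so the pair is consistent; merging gives k ≡ 4899 (mod 19684), where 19684 = lcm(28, 1406).
gcd(19684, 58) = 2 and 2 | (53 − 4899), so the pair is consistent; merging gives k ≡ 339527 (mod 570836), where 570836 = lcm(19684, 58).
The solution is unique modulo lcm(28, 1406, 58) = 570836.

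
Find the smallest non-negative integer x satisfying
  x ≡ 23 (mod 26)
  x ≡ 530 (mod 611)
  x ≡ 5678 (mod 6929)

566927

Combine the congruences pairwise.
gcd(26, 611) = 13 and 13 | (530 − 23), so the pair is consistent; merging gives x ≡ 1141 (mod 1222), where 1222 = lcm(26, 611).
gcd(1222, 6929) = 13 and 13 | (5678 − 1141), so the pair is consistent; merging gives x ≡ 566927 (mod 651326), where 651326 = lcm(1222, 6929).
The solution is unique modulo lcm(26, 611, 6929) = 651326.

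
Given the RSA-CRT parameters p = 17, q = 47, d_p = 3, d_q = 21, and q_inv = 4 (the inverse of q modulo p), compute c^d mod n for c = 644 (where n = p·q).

m₁ = c^(d_p) mod p: c ≡ 15 (mod 17), and 15^3 mod 17 = 9.
m₂ = c^(d_q) mod q: c ≡ 33 (mod 47), and 33^21 mod 47 = 41.
h = q_inv·(m₁ − m₂) mod p = 4·(9 − 41) mod 17 = 8.
m = m₂ + h·q = 41 + 8·47 = 417.

417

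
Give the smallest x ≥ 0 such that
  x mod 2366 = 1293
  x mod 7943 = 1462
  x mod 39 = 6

gcd(2366, 7943) = 169 and 169 | (1462 − 1293), so the pair is consistent; merging gives x ≡ 88835 (mod 111202), where 111202 = lcm(2366, 7943).
gcd(111202, 39) = 13 and 13 | (6 − 88835), so the pair is consistent; merging gives x ≡ 200037 (mod 333606), where 333606 = lcm(111202, 39).
The solution is unique modulo lcm(2366, 7943, 39) = 333606.

200037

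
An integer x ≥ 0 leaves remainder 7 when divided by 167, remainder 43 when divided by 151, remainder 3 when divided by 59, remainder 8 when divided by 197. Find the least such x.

109776288

The moduli are pairwise coprime; N = 167·151·59·197 = 293097191.
N/167 = 1755073; 1755073 ≡ 70 (mod 167); 70·136 ≡ 1, so inverse 136.
N/151 = 1941041; 1941041 ≡ 87 (mod 151); 87·92 ≡ 1, so inverse 92.
N/59 = 4967749; 4967749 ≡ 8 (mod 59); 8·37 ≡ 1, so inverse 37.
N/197 = 1487803; 1487803 ≡ 59 (mod 197); 59·187 ≡ 1, so inverse 187.
x ≡ 7·1755073·136 + 43·1941041·92 + 3·4967749·37 + 8·1487803·187 = 12126761119.
12126761119 mod 293097191 = 109776288.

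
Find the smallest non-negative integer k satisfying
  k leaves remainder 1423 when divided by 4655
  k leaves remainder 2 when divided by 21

gcd(4655, 21) = 7 and 7 | (2 − 1423), so the pair is consistent; merging gives k ≡ 10733 (mod 13965), where 13965 = lcm(4655, 21).
The solution is unique modulo lcm(4655, 21) = 13965.

10733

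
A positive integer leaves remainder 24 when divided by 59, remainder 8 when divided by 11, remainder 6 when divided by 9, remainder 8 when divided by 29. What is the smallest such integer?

From x ≡ 24 (mod 59) write x = 24 + 59t. Substituting into x ≡ 8 (mod 11) gives 59t ≡ 6 (mod 11), and since 4⁻¹ ≡ 3 (mod 11), t ≡ 7. Hence x ≡ 24 + 59·7 = 437 (mod 649).
From x ≡ 437 (mod 649) write x = 437 + 649t. Substituting into x ≡ 6 (mod 9) gives 649t ≡ 1 (mod 9), and since 1⁻¹ ≡ 1 (mod 9), t ≡ 1. Hence x ≡ 437 + 649·1 = 1086 (mod 5841).
From x ≡ 1086 (mod 5841) write x = 1086 + 5841t. Substituting into x ≡ 8 (mod 29) gives 5841t ≡ 24 (mod 29), and since 12⁻¹ ≡ 17 (mod 29), t ≡ 2. Hence x ≡ 1086 + 5841·2 = 12768 (mod 169389).

12768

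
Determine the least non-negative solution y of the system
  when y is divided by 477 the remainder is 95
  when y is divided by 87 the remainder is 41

Combine the congruences pairwise.
gcd(477, 87) = 3 and 3 | (41 − 95), so the pair is consistent; merging gives y ≡ 3434 (mod 13833), where 13833 = lcm(477, 87).
The solution is unique modulo lcm(477, 87) = 13833.

3434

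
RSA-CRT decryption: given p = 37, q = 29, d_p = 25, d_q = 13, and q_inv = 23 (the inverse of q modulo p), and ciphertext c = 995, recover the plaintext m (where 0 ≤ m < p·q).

m₁ = c^(d_p) mod p: c ≡ 33 (mod 37), and 33^25 mod 37 = 7.
m₂ = c^(d_q) mod q: c ≡ 9 (mod 29), and 9^13 mod 29 = 13.
h = q_inv·(m₁ − m₂) mod p = 23·(7 − 13) mod 37 = 10.
m = m₂ + h·q = 13 + 10·29 = 303.

303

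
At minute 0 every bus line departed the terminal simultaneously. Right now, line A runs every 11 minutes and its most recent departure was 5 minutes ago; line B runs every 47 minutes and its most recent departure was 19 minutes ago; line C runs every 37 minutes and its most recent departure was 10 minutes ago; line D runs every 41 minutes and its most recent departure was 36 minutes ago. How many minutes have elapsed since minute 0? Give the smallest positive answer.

The moduli are pairwise coprime; N = 11·47·37·41 = 784289.
N/11 = 71299; 71299 ≡ 8 (mod 11); 8·7 ≡ 1, so inverse 7.
N/47 = 16687; 16687 ≡ 2 (mod 47); 2·24 ≡ 1, so inverse 24.
N/37 = 21197; 21197 ≡ 33 (mod 37); 33·9 ≡ 1, so inverse 9.
N/41 = 19129; 19129 ≡ 23 (mod 41); 23·25 ≡ 1, so inverse 25.
t ≡ 5·71299·7 + 19·16687·24 + 10·21197·9 + 36·19129·25 = 29228567.
29228567 mod 784289 = 209874.

209874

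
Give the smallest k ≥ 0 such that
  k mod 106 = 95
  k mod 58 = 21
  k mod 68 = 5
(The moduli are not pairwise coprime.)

Combine the congruences pairwise.
gcd(106, 58) = 2 and 2 | (21 − 95), so the pair is consistent; merging gives k ≡ 2109 (mod 3074), where 3074 = lcm(106, 58).
gcd(3074, 68) = 2 and 2 | (5 − 2109), so the pair is consistent; merging gives k ≡ 32849 (mod 104516), where 104516 = lcm(3074, 68).
The solution is unique modulo lcm(106, 58, 68) = 104516.

32849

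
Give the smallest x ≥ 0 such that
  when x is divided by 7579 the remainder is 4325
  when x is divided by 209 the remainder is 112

gcd(7579, 209) = 11 and 11 | (112 − 4325), so the pair is consistent; merging gives x ≡ 57378 (mod 144001), where 144001 = lcm(7579, 209).
The solution is unique modulo lcm(7579, 209) = 144001.

57378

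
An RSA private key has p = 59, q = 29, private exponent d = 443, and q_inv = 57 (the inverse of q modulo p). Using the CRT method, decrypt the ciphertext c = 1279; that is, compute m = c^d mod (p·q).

1139

d_p = d mod (p−1) = 443 mod 58 = 37; d_q = d mod (q−1) = 23.
m₁ = c^(d_p) mod p: c ≡ 40 (mod 59), and 40^37 mod 59 = 18.
m₂ = c^(d_q) mod q: c ≡ 3 (mod 29), and 3^23 mod 29 = 8.
h = q_inv·(m₁ − m₂) mod p = 57·(18 − 8) mod 59 = 39.
m = m₂ + h·q = 8 + 39·29 = 1139.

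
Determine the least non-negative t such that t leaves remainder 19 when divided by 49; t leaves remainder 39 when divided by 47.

509

From t ≡ 19 (mod 49) write t = 19 + 49s. Substituting into t ≡ 39 (mod 47) gives 49s ≡ 20 (mod 47), and since 2⁻¹ ≡ 24 (mod 47), s ≡ 10. Hence t ≡ 19 + 49·10 = 509 (mod 2303).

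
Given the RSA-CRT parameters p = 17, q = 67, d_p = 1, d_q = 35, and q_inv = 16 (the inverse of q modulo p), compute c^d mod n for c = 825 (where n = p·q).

910

m₁ = c^(d_p) mod p: c ≡ 9 (mod 17), and 9^1 mod 17 = 9.
m₂ = c^(d_q) mod q: c ≡ 21 (mod 67), and 21^35 mod 67 = 39.
h = q_inv·(m₁ − m₂) mod p = 16·(9 − 39) mod 17 = 13.
m = m₂ + h·q = 39 + 13·67 = 910.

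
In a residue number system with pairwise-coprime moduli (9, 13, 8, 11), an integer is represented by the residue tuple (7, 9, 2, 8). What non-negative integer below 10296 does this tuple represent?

The moduli are pairwise coprime; N = 9·13·8·11 = 10296.
N/9 = 1144; 1144 ≡ 1 (mod 9), inverse 1.
N/13 = 792; 792 ≡ 12 (mod 13); 12·12 ≡ 1, so inverse 12.
N/8 = 1287; 1287 ≡ 7 (mod 8); 7·7 ≡ 1, so inverse 7.
N/11 = 936; 936 ≡ 1 (mod 11), inverse 1.
x ≡ 7·1144·1 + 9·792·12 + 2·1287·7 + 8·936·1 = 119050.
119050 mod 10296 = 5794.

5794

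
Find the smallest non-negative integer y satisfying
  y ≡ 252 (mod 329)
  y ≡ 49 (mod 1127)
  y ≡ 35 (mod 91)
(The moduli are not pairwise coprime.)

gcd(329, 1127) = 7 and 7 | (49 − 252), so the pair is consistent; merging gives y ≡ 36113 (mod 52969), where 52969 = lcm(329, 1127).
gcd(52969, 91) = 7 and 7 | (35 − 36113), so the pair is consistent; merging gives y ≡ 406896 (mod 688597), where 688597 = lcm(52969, 91).
The solution is unique modulo lcm(329, 1127, 91) = 688597.

406896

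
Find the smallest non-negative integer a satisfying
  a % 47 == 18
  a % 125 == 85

1710

From a ≡ 18 (mod 47) write a = 18 + 47t. Substituting into a ≡ 85 (mod 125) gives 47t ≡ 67 (mod 125), and since 47⁻¹ ≡ 8 (mod 125), t ≡ 36. Hence a ≡ 18 + 47·36 = 1710 (mod 5875).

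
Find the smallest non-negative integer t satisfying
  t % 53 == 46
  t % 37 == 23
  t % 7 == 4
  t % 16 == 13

156237

The moduli are pairwise coprime; N = 53·37·7·16 = 219632.
N/53 = 4144; 4144 ≡ 10 (mod 53); 10·16 ≡ 1, so inverse 16.
N/37 = 5936; 5936 ≡ 16 (mod 37); 16·7 ≡ 1, so inverse 7.
N/7 = 31376; 31376 ≡ 2 (mod 7); 2·4 ≡ 1, so inverse 4.
N/16 = 13727; 13727 ≡ 15 (mod 16); 15·15 ≡ 1, so inverse 15.
t ≡ 46·4144·16 + 23·5936·7 + 4·31376·4 + 13·13727·15 = 7184461.
7184461 mod 219632 = 156237.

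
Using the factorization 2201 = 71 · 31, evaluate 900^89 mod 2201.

1582

Mod 71: 900 ≡ 48; by Fermat, exponent reduces to 89 mod 70 = 19; 48^19 ≡ 20 (mod 71).
Mod 31: 900 ≡ 1; by Fermat, exponent reduces to 89 mod 30 = 29; 1^29 ≡ 1 (mod 31).
Combine by CRT: x ≡ 20 (mod 71), x ≡ 1 (mod 31) ⇒ x ≡ 1582 (mod 2201).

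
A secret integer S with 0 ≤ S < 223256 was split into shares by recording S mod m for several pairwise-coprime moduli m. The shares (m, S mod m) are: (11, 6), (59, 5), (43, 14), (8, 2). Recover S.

The moduli are pairwise coprime; N = 11·59·43·8 = 223256.
N/11 = 20296; 20296 ≡ 1 (mod 11), inverse 1.
N/59 = 3784; 3784 ≡ 8 (mod 59); 8·37 ≡ 1, so inverse 37.
N/43 = 5192; 5192 ≡ 32 (mod 43); 32·39 ≡ 1, so inverse 39.
N/8 = 27907; 27907 ≡ 3 (mod 8); 3·3 ≡ 1, so inverse 3.
S ≡ 6·20296·1 + 5·3784·37 + 14·5192·39 + 2·27907·3 = 3824090.
3824090 mod 223256 = 28738.

28738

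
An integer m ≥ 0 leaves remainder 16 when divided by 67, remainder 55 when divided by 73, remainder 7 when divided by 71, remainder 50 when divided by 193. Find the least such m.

14215272

The moduli are pairwise coprime; N = 67·73·71·193 = 67021373.
N/67 = 1000319; 1000319 ≡ 9 (mod 67); 9·15 ≡ 1, so inverse 15.
N/73 = 918101; 918101 ≡ 53 (mod 73); 53·62 ≡ 1, so inverse 62.
N/71 = 943963; 943963 ≡ 18 (mod 71); 18·4 ≡ 1, so inverse 4.
N/193 = 347261; 347261 ≡ 54 (mod 193); 54·168 ≡ 1, so inverse 168.
m ≡ 16·1000319·15 + 55·918101·62 + 7·943963·4 + 50·347261·168 = 6314224334.
6314224334 mod 67021373 = 14215272.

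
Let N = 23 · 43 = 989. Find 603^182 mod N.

Mod 23: 603 ≡ 5; by Fermat, exponent reduces to 182 mod 22 = 6; 5^6 ≡ 8 (mod 23).
Mod 43: 603 ≡ 1; by Fermat, exponent reduces to 182 mod 42 = 14; 1^14 ≡ 1 (mod 43).
Combine by CRT: x ≡ 8 (mod 23), x ≡ 1 (mod 43) ⇒ x ≡ 560 (mod 989).

560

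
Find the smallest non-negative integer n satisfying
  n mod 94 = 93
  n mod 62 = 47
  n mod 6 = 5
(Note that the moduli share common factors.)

4511

Combine the congruences pairwise.
gcd(94, 62) = 2 and 2 | (47 − 93), so the pair is consistent; merging gives n ≡ 1597 (mod 2914), where 2914 = lcm(94, 62).
gcd(2914, 6) = 2 and 2 | (5 − 1597), so the pair is consistent; merging gives n ≡ 4511 (mod 8742), where 8742 = lcm(2914, 6).
The solution is unique modulo lcm(94, 62, 6) = 8742.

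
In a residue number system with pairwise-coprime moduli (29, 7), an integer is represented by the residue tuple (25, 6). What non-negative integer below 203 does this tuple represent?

83

From x ≡ 25 (mod 29) write x = 25 + 29t. Substituting into x ≡ 6 (mod 7) gives 29t ≡ 2 (mod 7), and since 1⁻¹ ≡ 1 (mod 7), t ≡ 2. Hence x ≡ 25 + 29·2 = 83 (mod 203).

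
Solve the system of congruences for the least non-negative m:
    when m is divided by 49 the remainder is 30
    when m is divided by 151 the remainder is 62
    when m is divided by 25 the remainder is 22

From m ≡ 30 (mod 49) write m = 30 + 49t. Substituting into m ≡ 62 (mod 151) gives 49t ≡ 32 (mod 151), and since 49⁻¹ ≡ 37 (mod 151), t ≡ 127. Hence m ≡ 30 + 49·127 = 6253 (mod 7399).
From m ≡ 6253 (mod 7399) write m = 6253 + 7399t. Substituting into m ≡ 22 (mod 25) gives 7399t ≡ 19 (mod 25), and since 24⁻¹ ≡ 24 (mod 25), t ≡ 6. Hence m ≡ 6253 + 7399·6 = 50647 (mod 184975).

50647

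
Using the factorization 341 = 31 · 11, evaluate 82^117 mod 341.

47

Mod 31: 82 ≡ 20; by Fermat, exponent reduces to 117 mod 30 = 27; 20^27 ≡ 16 (mod 31).
Mod 11: 82 ≡ 5; by Fermat, exponent reduces to 117 mod 10 = 7; 5^7 ≡ 3 (mod 11).
Combine by CRT: x ≡ 16 (mod 31), x ≡ 3 (mod 11) ⇒ x ≡ 47 (mod 341).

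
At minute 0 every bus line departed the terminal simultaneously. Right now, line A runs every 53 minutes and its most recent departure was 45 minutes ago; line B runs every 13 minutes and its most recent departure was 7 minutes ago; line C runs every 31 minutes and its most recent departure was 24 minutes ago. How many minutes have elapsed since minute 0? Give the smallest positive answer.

The moduli are pairwise coprime; N = 53·13·31 = 21359.
N/53 = 403; 403 ≡ 32 (mod 53); 32·5 ≡ 1, so inverse 5.
N/13 = 1643; 1643 ≡ 5 (mod 13); 5·8 ≡ 1, so inverse 8.
N/31 = 689; 689 ≡ 7 (mod 31); 7·9 ≡ 1, so inverse 9.
t ≡ 45·403·5 + 7·1643·8 + 24·689·9 = 331507.
331507 mod 21359 = 11122.

11122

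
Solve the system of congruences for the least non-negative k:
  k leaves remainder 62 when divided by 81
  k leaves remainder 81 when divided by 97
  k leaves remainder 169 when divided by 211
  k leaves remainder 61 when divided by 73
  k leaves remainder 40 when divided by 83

The moduli are pairwise coprime; N = 81·97·211·73·83 = 10044773793.
N/81 = 124009553; 124009553 ≡ 11 (mod 81); 11·59 ≡ 1, so inverse 59.
N/97 = 103554369; 103554369 ≡ 79 (mod 97); 79·70 ≡ 1, so inverse 70.
N/211 = 47605563; 47605563 ≡ 165 (mod 211); 165·133 ≡ 1, so inverse 133.
N/73 = 137599641; 137599641 ≡ 43 (mod 73); 43·17 ≡ 1, so inverse 17.
N/83 = 121021371; 121021371 ≡ 67 (mod 83); 67·57 ≡ 1, so inverse 57.
k ≡ 62·124009553·59 + 81·103554369·70 + 169·47605563·133 + 61·137599641·17 + 40·121021371·57 = 2529430010252.
2529430010252 mod 10044773793 = 8191788209.

8191788209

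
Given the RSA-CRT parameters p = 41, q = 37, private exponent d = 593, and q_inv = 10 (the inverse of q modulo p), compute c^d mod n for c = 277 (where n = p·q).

927

d_p = d mod (p−1) = 593 mod 40 = 33; d_q = d mod (q−1) = 17.
m₁ = c^(d_p) mod p: c ≡ 31 (mod 41), and 31^33 mod 41 = 25.
m₂ = c^(d_q) mod q: c ≡ 18 (mod 37), and 18^17 mod 37 = 2.
h = q_inv·(m₁ − m₂) mod p = 10·(25 − 2) mod 41 = 25.
m = m₂ + h·q = 2 + 25·37 = 927.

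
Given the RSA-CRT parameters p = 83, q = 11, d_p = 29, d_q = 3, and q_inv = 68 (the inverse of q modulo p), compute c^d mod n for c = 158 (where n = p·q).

m₁ = c^(d_p) mod p: c ≡ 75 (mod 83), and 75^29 mod 83 = 51.
m₂ = c^(d_q) mod q: c ≡ 4 (mod 11), and 4^3 mod 11 = 9.
h = q_inv·(m₁ − m₂) mod p = 68·(51 − 9) mod 83 = 34.
m = m₂ + h·q = 9 + 34·11 = 383.

383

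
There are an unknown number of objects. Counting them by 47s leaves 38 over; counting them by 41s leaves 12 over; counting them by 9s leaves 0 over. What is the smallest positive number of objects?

The moduli are pairwise coprime; M = 47·41·9 = 17343.
M/47 = 369; 369 ≡ 40 (mod 47); 40·20 ≡ 1, so inverse 20.
M/41 = 423; 423 ≡ 13 (mod 41); 13·19 ≡ 1, so inverse 19.
M/9 = 1927; 1927 ≡ 1 (mod 9), inverse 1.
N ≡ 38·369·20 + 12·423·19 + 0·1927·1 = 376884.
376884 mod 17343 = 12681.

12681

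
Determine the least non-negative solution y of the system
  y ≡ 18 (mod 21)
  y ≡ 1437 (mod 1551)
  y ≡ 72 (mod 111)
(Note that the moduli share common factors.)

18498

gcd(21, 1551) = 3 and 3 | (1437 − 18), so the pair is consistent; merging gives y ≡ 7641 (mod 10857), where 10857 = lcm(21, 1551).
gcd(10857, 111) = 3 and 3 | (72 − 7641), so the pair is consistent; merging gives y ≡ 18498 (mod 401709), where 401709 = lcm(10857, 111).
The solution is unique modulo lcm(21, 1551, 111) = 401709.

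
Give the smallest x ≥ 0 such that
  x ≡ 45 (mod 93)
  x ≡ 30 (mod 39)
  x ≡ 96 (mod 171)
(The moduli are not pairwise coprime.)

14460

Combine the congruences pairwise.
gcd(93, 39) = 3 and 3 | (30 − 45), so the pair is consistent; merging gives x ≡ 1161 (mod 1209), where 1209 = lcm(93, 39).
gcd(1209, 171) = 3 and 3 | (96 − 1161), so the pair is consistent; merging gives x ≡ 14460 (mod 68913), where 68913 = lcm(1209, 171).
The solution is unique modulo lcm(93, 39, 171) = 68913.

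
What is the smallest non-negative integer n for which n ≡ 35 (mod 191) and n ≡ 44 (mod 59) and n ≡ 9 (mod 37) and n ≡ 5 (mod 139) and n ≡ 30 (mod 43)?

161065560

The moduli are pairwise coprime; M = 191·59·37·139·43 = 2492128081.
M/191 = 13047791; 13047791 ≡ 8 (mod 191); 8·24 ≡ 1, so inverse 24.
M/59 = 42239459; 42239459 ≡ 2 (mod 59); 2·30 ≡ 1, so inverse 30.
M/37 = 67354813; 67354813 ≡ 13 (mod 37); 13·20 ≡ 1, so inverse 20.
M/139 = 17928979; 17928979 ≡ 64 (mod 139); 64·63 ≡ 1, so inverse 63.
M/43 = 57956467; 57956467 ≡ 35 (mod 43); 35·16 ≡ 1, so inverse 16.
n ≡ 35·13047791·24 + 44·42239459·30 + 9·67354813·20 + 5·17928979·63 + 30·57956467·16 = 112306829205.
112306829205 mod 2492128081 = 161065560.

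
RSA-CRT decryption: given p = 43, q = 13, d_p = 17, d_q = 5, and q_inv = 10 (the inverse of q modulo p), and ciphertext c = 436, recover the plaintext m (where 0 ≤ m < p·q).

m₁ = c^(d_p) mod p: c ≡ 6 (mod 43), and 6^17 mod 43 = 36.
m₂ = c^(d_q) mod q: c ≡ 7 (mod 13), and 7^5 mod 13 = 11.
h = q_inv·(m₁ − m₂) mod p = 10·(36 − 11) mod 43 = 35.
m = m₂ + h·q = 11 + 35·13 = 466.

466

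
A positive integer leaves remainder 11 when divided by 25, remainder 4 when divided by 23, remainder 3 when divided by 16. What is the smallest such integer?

211

The moduli are pairwise coprime; N = 25·23·16 = 9200.
N/25 = 368; 368 ≡ 18 (mod 25); 18·7 ≡ 1, so inverse 7.
N/23 = 400; 400 ≡ 9 (mod 23); 9·18 ≡ 1, so inverse 18.
N/16 = 575; 575 ≡ 15 (mod 16); 15·15 ≡ 1, so inverse 15.
a ≡ 11·368·7 + 4·400·18 + 3·575·15 = 83011.
83011 mod 9200 = 211.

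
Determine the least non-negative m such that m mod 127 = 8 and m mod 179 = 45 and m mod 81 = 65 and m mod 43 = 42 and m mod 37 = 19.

The moduli are pairwise coprime; N = 127·179·81·43·37 = 2929624443.
N/127 = 23067909; 23067909 ≡ 10 (mod 127); 10·89 ≡ 1, so inverse 89.
N/179 = 16366617; 16366617 ≡ 110 (mod 179); 110·83 ≡ 1, so inverse 83.
N/81 = 36168203; 36168203 ≡ 2 (mod 81); 2·41 ≡ 1, so inverse 41.
N/43 = 68130801; 68130801 ≡ 10 (mod 43); 10·13 ≡ 1, so inverse 13.
N/37 = 79179039; 79179039 ≡ 1 (mod 37), inverse 1.
m ≡ 8·23067909·89 + 45·16366617·83 + 65·36168203·41 + 42·68130801·13 + 19·79179039·1 = 212645745785.
212645745785 mod 2929624443 = 1712785889.

1712785889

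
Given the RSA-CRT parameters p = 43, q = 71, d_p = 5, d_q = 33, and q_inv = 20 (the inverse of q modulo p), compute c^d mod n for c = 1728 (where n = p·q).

2281

m₁ = c^(d_p) mod p: c ≡ 8 (mod 43), and 8^5 mod 43 = 2.
m₂ = c^(d_q) mod q: c ≡ 24 (mod 71), and 24^33 mod 71 = 9.
h = q_inv·(m₁ − m₂) mod p = 20·(2 − 9) mod 43 = 32.
m = m₂ + h·q = 9 + 32·71 = 2281.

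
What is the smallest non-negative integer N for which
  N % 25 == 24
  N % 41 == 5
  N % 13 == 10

The moduli are pairwise coprime; M = 25·41·13 = 13325.
M/25 = 533; 533 ≡ 8 (mod 25); 8·22 ≡ 1, so inverse 22.
M/41 = 325; 325 ≡ 38 (mod 41); 38·27 ≡ 1, so inverse 27.
M/13 = 1025; 1025 ≡ 11 (mod 13); 11·6 ≡ 1, so inverse 6.
N ≡ 24·533·22 + 5·325·27 + 10·1025·6 = 386799.
386799 mod 13325 = 374.

374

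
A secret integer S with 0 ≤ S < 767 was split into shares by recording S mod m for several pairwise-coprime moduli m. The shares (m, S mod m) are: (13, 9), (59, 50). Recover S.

581

Combine the congruences pairwise.
From S ≡ 9 (mod 13) write S = 9 + 13t. Substituting into S ≡ 50 (mod 59) gives 13t ≡ 41 (mod 59), and since 13⁻¹ ≡ 50 (mod 59), t ≡ 44. Hence S ≡ 9 + 13·44 = 581 (mod 767).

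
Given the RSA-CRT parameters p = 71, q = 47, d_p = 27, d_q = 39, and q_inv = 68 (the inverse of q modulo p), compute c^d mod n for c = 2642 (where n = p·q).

728

m₁ = c^(d_p) mod p: c ≡ 15 (mod 71), and 15^27 mod 71 = 18.
m₂ = c^(d_q) mod q: c ≡ 10 (mod 47), and 10^39 mod 47 = 23.
h = q_inv·(m₁ − m₂) mod p = 68·(18 − 23) mod 71 = 15.
m = m₂ + h·q = 23 + 15·47 = 728.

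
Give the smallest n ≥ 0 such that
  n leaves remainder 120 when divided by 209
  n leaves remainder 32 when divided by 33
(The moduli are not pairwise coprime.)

gcd(209, 33) = 11 and 11 | (32 − 120), so the pair is consistent; merging gives n ≡ 329 (mod 627), where 627 = lcm(209, 33).
The solution is unique modulo lcm(209, 33) = 627.

329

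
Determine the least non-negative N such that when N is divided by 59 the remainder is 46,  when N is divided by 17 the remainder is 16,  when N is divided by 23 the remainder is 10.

17628

Combine the congruences pairwise.
From N ≡ 46 (mod 59) write N = 46 + 59t. Substituting into N ≡ 16 (mod 17) gives 59t ≡ 4 (mod 17), and since 8⁻¹ ≡ 15 (mod 17), t ≡ 9. Hence N ≡ 46 + 59·9 = 577 (mod 1003).
From N ≡ 577 (mod 1003) write N = 577 + 1003t. Substituting into N ≡ 10 (mod 23) gives 1003t ≡ 8 (mod 23), and since 14⁻¹ ≡ 5 (mod 23), t ≡ 17. Hence N ≡ 577 + 1003·17 = 17628 (mod 23069).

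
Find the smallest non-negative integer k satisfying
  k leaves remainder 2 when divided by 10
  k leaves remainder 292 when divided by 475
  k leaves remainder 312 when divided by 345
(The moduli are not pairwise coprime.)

15492

gcd(10, 475) = 5 and 5 | (292 − 2), so the pair is consistent; merging gives k ≡ 292 (mod 950), where 950 = lcm(10, 475).
gcd(950, 345) = 5 and 5 | (312 − 292), so the pair is consistent; merging gives k ≡ 15492 (mod 65550), where 65550 = lcm(950, 345).
The solution is unique modulo lcm(10, 475, 345) = 65550.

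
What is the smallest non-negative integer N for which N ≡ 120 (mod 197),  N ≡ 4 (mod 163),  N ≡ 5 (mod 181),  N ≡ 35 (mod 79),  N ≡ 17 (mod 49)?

14586579864

The moduli are pairwise coprime; M = 197·163·181·79·49 = 22498604261.
M/197 = 114206113; 114206113 ≡ 91 (mod 197); 91·13 ≡ 1, so inverse 13.
M/163 = 138028247; 138028247 ≡ 10 (mod 163); 10·49 ≡ 1, so inverse 49.
M/181 = 124301681; 124301681 ≡ 112 (mod 181); 112·160 ≡ 1, so inverse 160.
M/79 = 284792459; 284792459 ≡ 66 (mod 79); 66·6 ≡ 1, so inverse 6.
M/49 = 459155189; 459155189 ≡ 3 (mod 49); 3·33 ≡ 1, so inverse 33.
N ≡ 120·114206113·13 + 4·138028247·49 + 5·124301681·160 + 35·284792459·6 + 17·459155189·33 = 622048894911.
622048894911 mod 22498604261 = 14586579864.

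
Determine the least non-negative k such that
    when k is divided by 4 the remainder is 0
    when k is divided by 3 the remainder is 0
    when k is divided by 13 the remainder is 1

The moduli are pairwise coprime; N = 4·3·13 = 156.
N/4 = 39; 39 ≡ 3 (mod 4); 3·3 ≡ 1, so inverse 3.
N/3 = 52; 52 ≡ 1 (mod 3), inverse 1.
N/13 = 12; 12 ≡ 12 (mod 13); 12·12 ≡ 1, so inverse 12.
k ≡ 0·39·3 + 0·52·1 + 1·12·12 = 144.
144 mod 156 = 144.

144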